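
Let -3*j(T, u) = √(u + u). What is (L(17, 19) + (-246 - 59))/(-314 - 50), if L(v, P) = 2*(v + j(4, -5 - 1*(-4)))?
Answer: 271/364 + I*√2/546 ≈ 0.74451 + 0.0025901*I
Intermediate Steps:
j(T, u) = -√2*√u/3 (j(T, u) = -√(u + u)/3 = -√2*√u/3)
L(v, P) = 2*v - 2*I*√2/3 (L(v, P) = 2*(v - √2*√(-5 - 1*(-4))/3) = 2*(v - √2*√(-5 + 4)/3) = 2*(v - √2*√(-1)/3) = 2*(v - √2*I/3) = 2*(v - I*√2/3) = 2*v - 2*I*√2/3)
(L(17, 19) + (-246 - 59))/(-314 - 50) = ((2*17 - 2*I*√2/3) + (-246 - 59))/(-314 - 50) = ((34 - 2*I*√2/3) - 305)/(-364) = (-271 - 2*I*√2/3)*(-1/364) = 271/364 + I*√2/546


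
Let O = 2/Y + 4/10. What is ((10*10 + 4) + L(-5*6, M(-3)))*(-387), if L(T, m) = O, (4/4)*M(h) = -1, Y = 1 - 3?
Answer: -200079/5 ≈ -40016.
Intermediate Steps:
Y = -2
M(h) = -1
O = -⅗ (O = 2/(-2) + 4/10 = 2*(-½) + 4*(⅒) = -1 + ⅖ = -⅗ ≈ -0.60000)
L(T, m) = -⅗
((10*10 + 4) + L(-5*6, M(-3)))*(-387) = ((10*10 + 4) - ⅗)*(-387) = ((100 + 4) - ⅗)*(-387) = (104 - ⅗)*(-387) = (517/5)*(-387) = -200079/5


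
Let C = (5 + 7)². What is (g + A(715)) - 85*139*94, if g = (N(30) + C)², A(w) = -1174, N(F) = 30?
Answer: -1081508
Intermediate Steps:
C = 144 (C = 12² = 144)
g = 30276 (g = (30 + 144)² = 174² = 30276)
(g + A(715)) - 85*139*94 = (30276 - 1174) - 85*139*94 = 29102 - 11815*94 = 29102 - 1110610 = -1081508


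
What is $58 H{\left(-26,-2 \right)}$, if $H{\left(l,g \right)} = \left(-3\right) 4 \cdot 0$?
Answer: $0$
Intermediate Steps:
$H{\left(l,g \right)} = 0$ ($H{\left(l,g \right)} = \left(-12\right) 0 = 0$)
$58 H{\left(-26,-2 \right)} = 58 \cdot 0 = 0$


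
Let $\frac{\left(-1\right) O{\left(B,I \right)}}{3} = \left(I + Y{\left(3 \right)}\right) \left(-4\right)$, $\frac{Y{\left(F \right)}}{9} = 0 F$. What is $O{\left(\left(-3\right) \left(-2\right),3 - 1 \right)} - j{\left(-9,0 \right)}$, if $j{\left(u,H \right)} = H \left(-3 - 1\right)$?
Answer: $24$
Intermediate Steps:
$Y{\left(F \right)} = 0$ ($Y{\left(F \right)} = 9 \cdot 0 F = 9 \cdot 0 = 0$)
$j{\left(u,H \right)} = - 4 H$ ($j{\left(u,H \right)} = H \left(-4\right) = - 4 H$)
$O{\left(B,I \right)} = 12 I$ ($O{\left(B,I \right)} = - 3 \left(I + 0\right) \left(-4\right) = - 3 I \left(-4\right) = - 3 \left(- 4 I\right) = 12 I$)
$O{\left(\left(-3\right) \left(-2\right),3 - 1 \right)} - j{\left(-9,0 \right)} = 12 \left(3 - 1\right) - \left(-4\right) 0 = 12 \left(3 - 1\right) - 0 = 12 \cdot 2 + 0 = 24 + 0 = 24$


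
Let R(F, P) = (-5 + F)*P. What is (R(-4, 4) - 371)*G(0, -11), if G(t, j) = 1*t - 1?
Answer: 407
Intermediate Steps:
R(F, P) = P*(-5 + F)
G(t, j) = -1 + t (G(t, j) = t - 1 = -1 + t)
(R(-4, 4) - 371)*G(0, -11) = (4*(-5 - 4) - 371)*(-1 + 0) = (4*(-9) - 371)*(-1) = (-36 - 371)*(-1) = -407*(-1) = 407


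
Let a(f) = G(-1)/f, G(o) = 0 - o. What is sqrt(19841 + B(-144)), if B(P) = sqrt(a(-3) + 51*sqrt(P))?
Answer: sqrt(178569 + 3*sqrt(3)*sqrt(-1 + 1836*I))/3 ≈ 140.92 + 0.062083*I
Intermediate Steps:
G(o) = -o
a(f) = 1/f (a(f) = (-1*(-1))/f = 1/f)
B(P) = sqrt(-1/3 + 51*sqrt(P)) (B(P) = sqrt(1/(-3) + 51*sqrt(P)) = sqrt(-1/3 + 51*sqrt(P)))
sqrt(19841 + B(-144)) = sqrt(19841 + sqrt(-3 + 459*sqrt(-144))/3) = sqrt(19841 + sqrt(-3 + 459*(12*I))/3) = sqrt(19841 + sqrt(-3 + 5508*I)/3)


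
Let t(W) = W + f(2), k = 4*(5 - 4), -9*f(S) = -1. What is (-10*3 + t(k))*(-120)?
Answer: 9320/3 ≈ 3106.7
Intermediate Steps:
f(S) = ⅑ (f(S) = -⅑*(-1) = ⅑)
k = 4 (k = 4*1 = 4)
t(W) = ⅑ + W (t(W) = W + ⅑ = ⅑ + W)
(-10*3 + t(k))*(-120) = (-10*3 + (⅑ + 4))*(-120) = (-30 + 37/9)*(-120) = -233/9*(-120) = 9320/3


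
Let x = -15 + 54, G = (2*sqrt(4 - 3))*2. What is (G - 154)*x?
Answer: -5850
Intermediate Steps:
G = 4 (G = (2*sqrt(1))*2 = (2*1)*2 = 2*2 = 4)
x = 39
(G - 154)*x = (4 - 154)*39 = -150*39 = -5850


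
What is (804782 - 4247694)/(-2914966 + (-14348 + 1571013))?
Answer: 3442912/1358301 ≈ 2.5347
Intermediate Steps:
(804782 - 4247694)/(-2914966 + (-14348 + 1571013)) = -3442912/(-2914966 + 1556665) = -3442912/(-1358301) = -3442912*(-1/1358301) = 3442912/1358301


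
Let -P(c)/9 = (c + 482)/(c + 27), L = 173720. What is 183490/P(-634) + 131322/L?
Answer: -14061396229/172710 ≈ -81416.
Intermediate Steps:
P(c) = -9*(482 + c)/(27 + c) (P(c) = -9*(c + 482)/(c + 27) = -9*(482 + c)/(27 + c))
183490/P(-634) + 131322/L = 183490/((9*(-482 - 1*(-634))/(27 - 634))) + 131322/173720 = 183490/((9*(-482 + 634)/(-607))) + 131322*(1/173720) = 183490/((9*(-1/607)*152)) + 1527/2020 = 183490/(-1368/607) + 1527/2020 = 183490*(-607/1368) + 1527/2020 = -55689215/684 + 1527/2020 = -14061396229/172710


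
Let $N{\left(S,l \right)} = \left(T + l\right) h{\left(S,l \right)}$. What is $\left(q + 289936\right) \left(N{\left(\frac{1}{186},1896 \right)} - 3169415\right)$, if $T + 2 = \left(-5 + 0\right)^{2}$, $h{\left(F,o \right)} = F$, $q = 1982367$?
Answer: $- \frac{1339543685021113}{186} \approx -7.2018 \cdot 10^{12}$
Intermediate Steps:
$T = 23$ ($T = -2 + \left(-5 + 0\right)^{2} = -2 + \left(-5\right)^{2} = -2 + 25 = 23$)
$N{\left(S,l \right)} = S \left(23 + l\right)$ ($N{\left(S,l \right)} = \left(23 + l\right) S = S \left(23 + l\right)$)
$\left(q + 289936\right) \left(N{\left(\frac{1}{186},1896 \right)} - 3169415\right) = \left(1982367 + 289936\right) \left(\frac{23 + 1896}{186} - 3169415\right) = 2272303 \left(\frac{1}{186} \cdot 1919 - 3169415\right) = 2272303 \left(\frac{1919}{186} - 3169415\right) = 2272303 \left(- \frac{589509271}{186}\right) = - \frac{1339543685021113}{186}$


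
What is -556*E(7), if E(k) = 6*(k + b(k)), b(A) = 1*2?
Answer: -30024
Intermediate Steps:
b(A) = 2
E(k) = 12 + 6*k (E(k) = 6*(k + 2) = 6*(2 + k) = 12 + 6*k)
-556*E(7) = -556*(12 + 6*7) = -556*(12 + 42) = -556*54 = -1*30024 = -30024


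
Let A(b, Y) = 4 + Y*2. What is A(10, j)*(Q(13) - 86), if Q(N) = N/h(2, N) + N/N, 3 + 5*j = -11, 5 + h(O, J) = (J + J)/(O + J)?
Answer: 6976/49 ≈ 142.37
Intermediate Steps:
h(O, J) = -5 + 2*J/(J + O) (h(O, J) = -5 + (J + J)/(O + J) = -5 + (2*J)/(J + O) = -5 + 2*J/(J + O))
j = -14/5 (j = -3/5 + (1/5)*(-11) = -3/5 - 11/5 = -14/5 ≈ -2.8000)
A(b, Y) = 4 + 2*Y
Q(N) = 1 + N*(2 + N)/(-10 - 3*N) (Q(N) = N/(((-5*2 - 3*N)/(N + 2))) + N/N = N/(((-10 - 3*N)/(2 + N))) + 1 = N*((2 + N)/(-10 - 3*N)) + 1 = N*(2 + N)/(-10 - 3*N) + 1 = 1 + N*(2 + N)/(-10 - 3*N))
A(10, j)*(Q(13) - 86) = (4 + 2*(-14/5))*((10 + 13 - 1*13**2)/(10 + 3*13) - 86) = (4 - 28/5)*((10 + 13 - 1*169)/(10 + 39) - 86) = -8*((10 + 13 - 169)/49 - 86)/5 = -8*((1/49)*(-146) - 86)/5 = -8*(-146/49 - 86)/5 = -8/5*(-4360/49) = 6976/49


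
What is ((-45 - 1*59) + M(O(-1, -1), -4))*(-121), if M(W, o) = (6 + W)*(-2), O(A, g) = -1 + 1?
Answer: 14036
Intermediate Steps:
O(A, g) = 0
M(W, o) = -12 - 2*W
((-45 - 1*59) + M(O(-1, -1), -4))*(-121) = ((-45 - 1*59) + (-12 - 2*0))*(-121) = ((-45 - 59) + (-12 + 0))*(-121) = (-104 - 12)*(-121) = -116*(-121) = 14036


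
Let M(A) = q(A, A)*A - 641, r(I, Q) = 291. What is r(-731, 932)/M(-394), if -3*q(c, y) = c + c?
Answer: -873/312395 ≈ -0.0027945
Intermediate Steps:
q(c, y) = -2*c/3 (q(c, y) = -(c + c)/3 = -2*c/3)
M(A) = -641 - 2*A²/3 (M(A) = (-2*A/3)*A - 641 = -2*A²/3 - 641 = -641 - 2*A²/3)
r(-731, 932)/M(-394) = 291/(-641 - ⅔*(-394)²) = 291/(-641 - ⅔*155236) = 291/(-641 - 310472/3) = 291/(-312395/3) = 291*(-3/312395) = -873/312395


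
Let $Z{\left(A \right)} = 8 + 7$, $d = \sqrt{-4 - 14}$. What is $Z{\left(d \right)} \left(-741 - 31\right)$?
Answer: $-11580$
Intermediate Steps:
$d = 3 i \sqrt{2}$ ($d = \sqrt{-18} = 3 i \sqrt{2} \approx 4.2426 i$)
$Z{\left(A \right)} = 15$
$Z{\left(d \right)} \left(-741 - 31\right) = 15 \left(-741 - 31\right) = 15 \left(-772\right) = -11580$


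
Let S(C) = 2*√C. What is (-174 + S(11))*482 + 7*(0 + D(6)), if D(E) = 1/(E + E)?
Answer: -1006409/12 + 964*√11 ≈ -80670.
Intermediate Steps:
D(E) = 1/(2*E)
(-174 + S(11))*482 + 7*(0 + D(6)) = (-174 + 2*√11)*482 + 7*(0 + (½)/6) = (-83868 + 964*√11) + 7*(0 + (½)*(⅙)) = (-83868 + 964*√11) + 7*(0 + 1/12) = (-83868 + 964*√11) + 7*(1/12) = (-83868 + 964*√11) + 7/12 = -1006409/12 + 964*√11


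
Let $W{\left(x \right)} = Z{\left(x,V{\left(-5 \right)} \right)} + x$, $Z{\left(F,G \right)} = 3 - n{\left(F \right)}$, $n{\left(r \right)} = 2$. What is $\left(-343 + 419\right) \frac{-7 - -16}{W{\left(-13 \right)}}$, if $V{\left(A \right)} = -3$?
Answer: $-57$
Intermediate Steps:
$Z{\left(F,G \right)} = 1$ ($Z{\left(F,G \right)} = 3 - 2 = 1$)
$W{\left(x \right)} = 1 + x$
$\left(-343 + 419\right) \frac{-7 - -16}{W{\left(-13 \right)}} = \left(-343 + 419\right) \frac{-7 - -16}{1 - 13} = 76 \frac{-7 + 16}{-12} = 76 \cdot 9 \left(- \frac{1}{12}\right) = 76 \left(- \frac{3}{4}\right) = -57$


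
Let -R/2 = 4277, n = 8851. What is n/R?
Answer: -8851/8554 ≈ -1.0347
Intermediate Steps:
R = -8554 (R = -2*4277 = -8554)
n/R = 8851/(-8554) = 8851*(-1/8554) = -8851/8554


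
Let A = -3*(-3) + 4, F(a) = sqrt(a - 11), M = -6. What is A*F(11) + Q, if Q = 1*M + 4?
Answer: -2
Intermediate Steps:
F(a) = sqrt(-11 + a)
Q = -2 (Q = 1*(-6) + 4 = -6 + 4 = -2)
A = 13 (A = 9 + 4 = 13)
A*F(11) + Q = 13*sqrt(-11 + 11) - 2 = 13*sqrt(0) - 2 = 13*0 - 2 = 0 - 2 = -2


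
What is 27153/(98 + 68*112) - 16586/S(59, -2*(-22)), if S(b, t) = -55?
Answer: 18491117/60610 ≈ 305.08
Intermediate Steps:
27153/(98 + 68*112) - 16586/S(59, -2*(-22)) = 27153/(98 + 68*112) - 16586/(-55) = 27153/(98 + 7616) - 16586*(-1/55) = 27153/7714 + 16586/55 = 27153*(1/7714) + 16586/55 = 3879/1102 + 16586/55 = 18491117/60610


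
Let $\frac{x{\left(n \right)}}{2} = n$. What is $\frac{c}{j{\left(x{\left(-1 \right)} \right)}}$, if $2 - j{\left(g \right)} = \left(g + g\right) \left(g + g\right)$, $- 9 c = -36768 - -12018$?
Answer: $- \frac{1375}{7} \approx -196.43$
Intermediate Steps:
$c = 2750$ ($c = - \frac{-36768 - -12018}{9} = - \frac{-36768 + 12018}{9} = \left(- \frac{1}{9}\right) \left(-24750\right) = 2750$)
$x{\left(n \right)} = 2 n$
$j{\left(g \right)} = 2 - 4 g^{2}$ ($j{\left(g \right)} = 2 - \left(g + g\right) \left(g + g\right) = 2 - 2 g 2 g = 2 - 4 g^{2}$)
$\frac{c}{j{\left(x{\left(-1 \right)} \right)}} = \frac{2750}{2 - 4 \left(2 \left(-1\right)\right)^{2}} = \frac{2750}{2 - 4 \left(-2\right)^{2}} = \frac{2750}{2 - 16} = \frac{2750}{-14} = 2750 \left(- \frac{1}{14}\right) = - \frac{1375}{7}$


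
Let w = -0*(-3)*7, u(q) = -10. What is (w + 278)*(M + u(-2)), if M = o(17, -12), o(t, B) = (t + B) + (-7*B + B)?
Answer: 18626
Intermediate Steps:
w = 0 (w = -2*0*7 = 0*7 = 0)
o(t, B) = t - 5*B (o(t, B) = (B + t) - 6*B = t - 5*B)
M = 77 (M = 17 - 5*(-12) = 17 + 60 = 77)
(w + 278)*(M + u(-2)) = (0 + 278)*(77 - 10) = 278*67 = 18626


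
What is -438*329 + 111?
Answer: -143991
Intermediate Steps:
-438*329 + 111 = -144102 + 111 = -143991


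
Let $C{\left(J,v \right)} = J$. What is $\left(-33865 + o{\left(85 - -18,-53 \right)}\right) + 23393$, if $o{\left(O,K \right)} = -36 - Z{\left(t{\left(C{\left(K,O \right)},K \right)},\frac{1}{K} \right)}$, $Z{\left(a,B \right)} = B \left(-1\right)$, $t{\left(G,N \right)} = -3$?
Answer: $- \frac{556925}{53} \approx -10508.0$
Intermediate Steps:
$Z{\left(a,B \right)} = - B$
$o{\left(O,K \right)} = -36 + \frac{1}{K}$ ($o{\left(O,K \right)} = -36 - - \frac{1}{K} = -36 + \frac{1}{K}$)
$\left(-33865 + o{\left(85 - -18,-53 \right)}\right) + 23393 = \left(-33865 - \left(36 - \frac{1}{-53}\right)\right) + 23393 = \left(-33865 - \frac{1909}{53}\right) + 23393 = - \frac{1796754}{53} + 23393 = - \frac{556925}{53}$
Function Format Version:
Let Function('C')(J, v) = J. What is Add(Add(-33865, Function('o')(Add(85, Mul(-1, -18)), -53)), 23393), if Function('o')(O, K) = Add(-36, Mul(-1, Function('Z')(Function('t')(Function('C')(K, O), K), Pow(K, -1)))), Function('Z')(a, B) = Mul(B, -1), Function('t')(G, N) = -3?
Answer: Rational(-556925, 53) ≈ -10508.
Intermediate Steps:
Function('Z')(a, B) = Mul(-1, B)
Function('o')(O, K) = Add(-36, Pow(K, -1)) (Function('o')(O, K) = Add(-36, Mul(-1, Mul(-1, Pow(K, -1)))) = Add(-36, Pow(K, -1)))
Add(Add(-33865, Function('o')(Add(85, Mul(-1, -18)), -53)), 23393) = Add(Add(-33865, Add(-36, Pow(-53, -1))), 23393) = Add(Add(-33865, Add(-36, Rational(-1, 53))), 23393) = Add(Add(-33865, Rational(-1909, 53)), 23393) = Add(Rational(-1796754, 53), 23393) = Rational(-556925, 53)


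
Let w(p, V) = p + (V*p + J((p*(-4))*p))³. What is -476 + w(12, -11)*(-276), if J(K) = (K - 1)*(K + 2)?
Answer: -10015043199447560684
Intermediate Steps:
J(K) = (-1 + K)*(2 + K)
w(p, V) = p + (-2 - 4*p² + 16*p⁴ + V*p)³ (w(p, V) = p + (V*p + (-2 + (p*(-4))*p + ((p*(-4))*p)²))³ = p + (V*p + (-2 + (-4*p)*p + ((-4*p)*p)²))³ = p + (V*p + (-2 - 4*p² + (-4*p²)²))³ = p + (V*p + (-2 - 4*p² + 16*p⁴))³ = p + (-2 - 4*p² + 16*p⁴ + V*p)³)
-476 + w(12, -11)*(-276) = -476 + (12 + (-2 - 4*12² + 16*12⁴ - 11*12)³)*(-276) = -476 + (12 + (-2 - 4*144 + 16*20736 - 132)³)*(-276) = -476 + (12 + (-2 - 576 + 331776 - 132)³)*(-276) = -476 + (12 + 331066³)*(-276) = -476 + (12 + 36286388403795496)*(-276) = -476 + 36286388403795508*(-276) = -476 - 10015043199447560208 = -10015043199447560684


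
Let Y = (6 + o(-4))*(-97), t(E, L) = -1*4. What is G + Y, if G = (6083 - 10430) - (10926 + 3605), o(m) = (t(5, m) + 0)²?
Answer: -21012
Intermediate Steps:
t(E, L) = -4
o(m) = 16 (o(m) = (-4 + 0)² = (-4)² = 16)
G = -18878 (G = -4347 - 1*14531 = -4347 - 14531 = -18878)
Y = -2134 (Y = (6 + 16)*(-97) = 22*(-97) = -2134)
G + Y = -18878 - 2134 = -21012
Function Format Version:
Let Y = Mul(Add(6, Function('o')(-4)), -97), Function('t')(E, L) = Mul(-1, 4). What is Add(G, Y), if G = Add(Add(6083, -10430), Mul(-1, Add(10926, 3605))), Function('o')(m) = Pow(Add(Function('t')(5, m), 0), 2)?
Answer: -21012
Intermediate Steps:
Function('t')(E, L) = -4
Function('o')(m) = 16 (Function('o')(m) = Pow(Add(-4, 0), 2) = Pow(-4, 2) = 16)
G = -18878 (G = Add(-4347, Mul(-1, 14531)) = Add(-4347, -14531) = -18878)
Y = -2134 (Y = Mul(Add(6, 16), -97) = Mul(22, -97) = -2134)
Add(G, Y) = Add(-18878, -2134) = -21012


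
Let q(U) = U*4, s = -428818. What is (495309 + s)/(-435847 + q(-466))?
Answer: -66491/437711 ≈ -0.15191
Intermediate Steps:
q(U) = 4*U
(495309 + s)/(-435847 + q(-466)) = (495309 - 428818)/(-435847 + 4*(-466)) = 66491/(-435847 - 1864) = 66491/(-437711) = 66491*(-1/437711) = -66491/437711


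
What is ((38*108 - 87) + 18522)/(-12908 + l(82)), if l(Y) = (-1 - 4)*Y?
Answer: -22539/13318 ≈ -1.6924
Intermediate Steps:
l(Y) = -5*Y
((38*108 - 87) + 18522)/(-12908 + l(82)) = ((38*108 - 87) + 18522)/(-12908 - 5*82) = ((4104 - 87) + 18522)/(-12908 - 410) = (4017 + 18522)/(-13318) = 22539*(-1/13318) = -22539/13318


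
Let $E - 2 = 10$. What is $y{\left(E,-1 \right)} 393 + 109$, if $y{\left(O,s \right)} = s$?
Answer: $-284$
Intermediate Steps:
$E = 12$ ($E = 2 + 10 = 12$)
$y{\left(E,-1 \right)} 393 + 109 = \left(-1\right) 393 + 109 = -393 + 109 = -284$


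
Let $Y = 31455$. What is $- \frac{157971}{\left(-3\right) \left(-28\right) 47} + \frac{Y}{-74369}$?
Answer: $- \frac{3957443213}{97869604} \approx -40.436$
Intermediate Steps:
$- \frac{157971}{\left(-3\right) \left(-28\right) 47} + \frac{Y}{-74369} = - \frac{157971}{\left(-3\right) \left(-28\right) 47} + \frac{31455}{-74369} = - \frac{157971}{84 \cdot 47} + 31455 \left(- \frac{1}{74369}\right) = - \frac{157971}{3948} - \frac{31455}{74369} = \left(-157971\right) \frac{1}{3948} - \frac{31455}{74369} = - \frac{52657}{1316} - \frac{31455}{74369} = - \frac{3957443213}{97869604}$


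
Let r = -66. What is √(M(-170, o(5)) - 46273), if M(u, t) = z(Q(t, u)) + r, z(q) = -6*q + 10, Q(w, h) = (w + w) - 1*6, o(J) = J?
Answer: I*√46353 ≈ 215.3*I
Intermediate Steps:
Q(w, h) = -6 + 2*w (Q(w, h) = 2*w - 6 = -6 + 2*w)
z(q) = 10 - 6*q
M(u, t) = -20 - 12*t (M(u, t) = (10 - 6*(-6 + 2*t)) - 66 = (10 + (36 - 12*t)) - 66 = (46 - 12*t) - 66 = -20 - 12*t)
√(M(-170, o(5)) - 46273) = √((-20 - 12*5) - 46273) = √((-20 - 60) - 46273) = √(-80 - 46273) = √(-46353) = I*√46353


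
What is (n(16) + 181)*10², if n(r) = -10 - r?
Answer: 15500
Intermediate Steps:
(n(16) + 181)*10² = ((-10 - 1*16) + 181)*10² = ((-10 - 16) + 181)*100 = (-26 + 181)*100 = 155*100 = 15500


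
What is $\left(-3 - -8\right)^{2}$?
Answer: $25$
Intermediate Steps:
$\left(-3 - -8\right)^{2} = \left(-3 + 8\right)^{2} = 5^{2} = 25$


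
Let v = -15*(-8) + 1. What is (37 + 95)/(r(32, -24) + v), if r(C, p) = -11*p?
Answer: 12/35 ≈ 0.34286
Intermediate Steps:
v = 121 (v = 120 + 1 = 121)
(37 + 95)/(r(32, -24) + v) = (37 + 95)/(-11*(-24) + 121) = 132/(264 + 121) = 132/385 = 132*(1/385) = 12/35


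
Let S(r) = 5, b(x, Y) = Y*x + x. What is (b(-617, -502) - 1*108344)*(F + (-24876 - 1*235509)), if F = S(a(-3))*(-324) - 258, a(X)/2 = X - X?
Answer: -52655329299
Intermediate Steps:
a(X) = 0 (a(X) = 2*(X - X) = 2*0 = 0)
b(x, Y) = x + Y*x
F = -1878 (F = 5*(-324) - 258 = -1620 - 258 = -1878)
(b(-617, -502) - 1*108344)*(F + (-24876 - 1*235509)) = (-617*(1 - 502) - 1*108344)*(-1878 + (-24876 - 1*235509)) = (-617*(-501) - 108344)*(-1878 + (-24876 - 235509)) = (309117 - 108344)*(-1878 - 260385) = 200773*(-262263) = -52655329299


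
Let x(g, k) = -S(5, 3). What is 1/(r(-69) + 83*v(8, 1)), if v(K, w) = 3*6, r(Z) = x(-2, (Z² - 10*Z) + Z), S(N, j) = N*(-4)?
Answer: 1/1514 ≈ 0.00066050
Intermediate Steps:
S(N, j) = -4*N
x(g, k) = 20 (x(g, k) = -(-4)*5 = -1*(-20) = 20)
r(Z) = 20
v(K, w) = 18
1/(r(-69) + 83*v(8, 1)) = 1/(20 + 83*18) = 1/(20 + 1494) = 1/1514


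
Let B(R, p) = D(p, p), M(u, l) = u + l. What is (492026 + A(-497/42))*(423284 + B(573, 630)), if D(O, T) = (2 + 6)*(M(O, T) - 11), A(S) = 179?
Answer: 213260613580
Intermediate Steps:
M(u, l) = l + u
D(O, T) = -88 + 8*O + 8*T (D(O, T) = (2 + 6)*((T + O) - 11) = 8*((O + T) - 11) = 8*(-11 + O + T) = -88 + 8*O + 8*T)
B(R, p) = -88 + 16*p (B(R, p) = -88 + 8*p + 8*p = -88 + 16*p)
(492026 + A(-497/42))*(423284 + B(573, 630)) = (492026 + 179)*(423284 + (-88 + 16*630)) = 492205*(423284 + (-88 + 10080)) = 492205*(423284 + 9992) = 492205*433276 = 213260613580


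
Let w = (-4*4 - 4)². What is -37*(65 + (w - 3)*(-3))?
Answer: 41662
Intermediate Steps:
w = 400 (w = (-16 - 4)² = (-20)² = 400)
-37*(65 + (w - 3)*(-3)) = -37*(65 + (400 - 3)*(-3)) = -37*(65 + 397*(-3)) = -37*(65 - 1191) = -37*(-1126) = 41662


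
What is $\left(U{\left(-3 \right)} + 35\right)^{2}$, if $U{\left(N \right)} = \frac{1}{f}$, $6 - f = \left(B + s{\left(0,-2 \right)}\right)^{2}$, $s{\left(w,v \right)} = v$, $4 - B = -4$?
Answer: $\frac{1100401}{900} \approx 1222.7$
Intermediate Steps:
$B = 8$ ($B = 4 - -4 = 4 + 4 = 8$)
$f = -30$ ($f = 6 - \left(8 - 2\right)^{2} = 6 - 6^{2} = 6 - 36 = -30$)
$U{\left(N \right)} = - \frac{1}{30}$ ($U{\left(N \right)} = \frac{1}{-30} = - \frac{1}{30}$)
$\left(U{\left(-3 \right)} + 35\right)^{2} = \left(- \frac{1}{30} + 35\right)^{2} = \left(\frac{1049}{30}\right)^{2} = \frac{1100401}{900}$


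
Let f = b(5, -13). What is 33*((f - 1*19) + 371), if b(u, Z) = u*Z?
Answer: 9471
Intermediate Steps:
b(u, Z) = Z*u
f = -65 (f = -13*5 = -65)
33*((f - 1*19) + 371) = 33*((-65 - 1*19) + 371) = 33*((-65 - 19) + 371) = 33*(-84 + 371) = 33*287 = 9471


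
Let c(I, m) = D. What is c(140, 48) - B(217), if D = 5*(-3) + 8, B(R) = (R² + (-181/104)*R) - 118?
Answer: -4846435/104 ≈ -46600.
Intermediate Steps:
B(R) = -118 + R² - 181*R/104 (B(R) = (R² + (-181*1/104)*R) - 118 = (R² - 181*R/104) - 118 = -118 + R² - 181*R/104)
D = -7 (D = -15 + 8 = -7)
c(I, m) = -7
c(140, 48) - B(217) = -7 - (-118 + 217² - 181/104*217) = -7 - (-118 + 47089 - 39277/104) = -7 - 1*4845707/104 = -7 - 4845707/104 = -4846435/104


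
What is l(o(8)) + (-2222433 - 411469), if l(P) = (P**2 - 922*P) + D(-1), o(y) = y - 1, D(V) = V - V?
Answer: -2640307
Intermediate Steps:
D(V) = 0
o(y) = -1 + y
l(P) = P**2 - 922*P (l(P) = (P**2 - 922*P) + 0 = P**2 - 922*P)
l(o(8)) + (-2222433 - 411469) = (-1 + 8)*(-922 + (-1 + 8)) + (-2222433 - 411469) = 7*(-922 + 7) - 2633902 = 7*(-915) - 2633902 = -6405 - 2633902 = -2640307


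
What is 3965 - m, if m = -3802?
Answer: 7767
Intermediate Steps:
3965 - m = 3965 - 1*(-3802) = 3965 + 3802 = 7767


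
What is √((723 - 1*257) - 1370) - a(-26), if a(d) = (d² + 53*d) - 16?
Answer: 718 + 2*I*√226 ≈ 718.0 + 30.067*I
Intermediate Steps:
a(d) = -16 + d² + 53*d
√((723 - 1*257) - 1370) - a(-26) = √((723 - 1*257) - 1370) - (-16 + (-26)² + 53*(-26)) = √((723 - 257) - 1370) - (-16 + 676 - 1378) = √(466 - 1370) - 1*(-718) = √(-904) + 718 = 2*I*√226 + 718 = 718 + 2*I*√226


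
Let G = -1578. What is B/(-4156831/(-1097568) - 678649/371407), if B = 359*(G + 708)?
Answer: -25463917475102016/159802541117 ≈ -1.5935e+5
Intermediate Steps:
B = -312330 (B = 359*(-1578 + 708) = 359*(-870) = -312330)
B/(-4156831/(-1097568) - 678649/371407) = -312330/(-4156831/(-1097568) - 678649/371407) = -312330/(-4156831*(-1/1097568) - 678649*1/371407) = -312330/(4156831/1097568 - 678649/371407) = -312330/799012705585/407644438176 = -312330*407644438176/799012705585 = -25463917475102016/159802541117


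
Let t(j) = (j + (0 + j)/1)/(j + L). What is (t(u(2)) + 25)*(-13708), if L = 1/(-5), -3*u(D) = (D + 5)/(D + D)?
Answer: -17066460/47 ≈ -3.6312e+5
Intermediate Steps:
u(D) = -(5 + D)/(6*D) (u(D) = -(D + 5)/(3*(D + D)) = -(5 + D)/(3*(2*D)) = -(5 + D)*1/(2*D)/3 = -(5 + D)/(6*D))
L = -1/5 (L = 1*(-1/5) = -1/5 ≈ -0.20000)
t(j) = 2*j/(-1/5 + j) (t(j) = (j + (0 + j)/1)/(j - 1/5) = (j + j*1)/(-1/5 + j) = (j + j)/(-1/5 + j) = (2*j)/(-1/5 + j) = 2*j/(-1/5 + j))
(t(u(2)) + 25)*(-13708) = (10*((1/6)*(-5 - 1*2)/2)/(-1 + 5*((1/6)*(-5 - 1*2)/2)) + 25)*(-13708) = (10*((1/6)*(1/2)*(-5 - 2))/(-1 + 5*((1/6)*(1/2)*(-5 - 2))) + 25)*(-13708) = (10*((1/6)*(1/2)*(-7))/(-1 + 5*((1/6)*(1/2)*(-7))) + 25)*(-13708) = (10*(-7/12)/(-1 + 5*(-7/12)) + 25)*(-13708) = (10*(-7/12)/(-1 - 35/12) + 25)*(-13708) = (10*(-7/12)/(-47/12) + 25)*(-13708) = (10*(-7/12)*(-12/47) + 25)*(-13708) = (70/47 + 25)*(-13708) = (1245/47)*(-13708) = -17066460/47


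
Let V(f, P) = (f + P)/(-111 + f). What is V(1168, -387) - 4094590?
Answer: -4327980849/1057 ≈ -4.0946e+6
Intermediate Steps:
V(f, P) = (P + f)/(-111 + f)
V(1168, -387) - 4094590 = (-387 + 1168)/(-111 + 1168) - 4094590 = 781/1057 - 4094590 = -4327980849/1057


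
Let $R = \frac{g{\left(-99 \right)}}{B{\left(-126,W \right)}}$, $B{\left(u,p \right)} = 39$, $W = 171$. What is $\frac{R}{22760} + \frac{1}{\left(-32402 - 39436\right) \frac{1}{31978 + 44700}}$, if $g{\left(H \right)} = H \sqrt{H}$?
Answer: $- \frac{38339}{35919} - \frac{99 i \sqrt{11}}{295880} \approx -1.0674 - 0.0011097 i$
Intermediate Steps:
$g{\left(H \right)} = H^{\frac{3}{2}}$
$R = - \frac{99 i \sqrt{11}}{13}$ ($R = \frac{\left(-99\right)^{\frac{3}{2}}}{39} = - 297 i \sqrt{11} \cdot \frac{1}{39} = - \frac{99 i \sqrt{11}}{13} \approx - 25.257 i$)
$\frac{R}{22760} + \frac{1}{\left(-32402 - 39436\right) \frac{1}{31978 + 44700}} = \frac{\left(- \frac{99}{13}\right) i \sqrt{11}}{22760} + \frac{1}{\left(-32402 - 39436\right) \frac{1}{31978 + 44700}} = - \frac{99 i \sqrt{11}}{13} \cdot \frac{1}{22760} + \frac{1}{\left(-71838\right) \frac{1}{76678}} = - \frac{99 i \sqrt{11}}{295880} - \frac{\frac{1}{\frac{1}{76678}}}{71838} = - \frac{99 i \sqrt{11}}{295880} - \frac{38339}{35919} = - \frac{38339}{35919} - \frac{99 i \sqrt{11}}{295880}$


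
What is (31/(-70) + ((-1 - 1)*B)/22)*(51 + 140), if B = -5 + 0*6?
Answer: 1719/770 ≈ 2.2325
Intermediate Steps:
B = -5 (B = -5 + 0 = -5)
(31/(-70) + ((-1 - 1)*B)/22)*(51 + 140) = (31/(-70) + ((-1 - 1)*(-5))/22)*(51 + 140) = (31*(-1/70) - 2*(-5)*(1/22))*191 = (-31/70 + 10*(1/22))*191 = (-31/70 + 5/11)*191 = (9/770)*191 = 1719/770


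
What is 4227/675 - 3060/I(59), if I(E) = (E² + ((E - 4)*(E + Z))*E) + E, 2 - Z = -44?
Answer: 32292059/5163975 ≈ 6.2533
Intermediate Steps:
Z = 46 (Z = 2 - 1*(-44) = 2 + 44 = 46)
I(E) = E + E² + E*(-4 + E)*(46 + E) (I(E) = (E² + ((E - 4)*(E + 46))*E) + E = (E² + ((-4 + E)*(46 + E))*E) + E = (E² + E*(-4 + E)*(46 + E)) + E = E + E² + E*(-4 + E)*(46 + E))
4227/675 - 3060/I(59) = 4227/675 - 3060*1/(59*(-183 + 59² + 43*59)) = 4227*(1/675) - 3060*1/(59*(-183 + 3481 + 2537)) = 1409/225 - 3060/(59*5835) = 1409/225 - 3060/344265 = 1409/225 - 3060*1/344265 = 1409/225 - 204/22951 = 32292059/5163975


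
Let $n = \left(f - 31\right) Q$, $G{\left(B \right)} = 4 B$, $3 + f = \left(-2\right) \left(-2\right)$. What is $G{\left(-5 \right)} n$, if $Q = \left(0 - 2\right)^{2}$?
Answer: $2400$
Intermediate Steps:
$Q = 4$ ($Q = \left(-2\right)^{2} = 4$)
$f = 1$ ($f = -3 - -4 = -3 + 4 = 1$)
$n = -120$ ($n = \left(1 - 31\right) 4 = \left(-30\right) 4 = -120$)
$G{\left(-5 \right)} n = 4 \left(-5\right) \left(-120\right) = \left(-20\right) \left(-120\right) = 2400$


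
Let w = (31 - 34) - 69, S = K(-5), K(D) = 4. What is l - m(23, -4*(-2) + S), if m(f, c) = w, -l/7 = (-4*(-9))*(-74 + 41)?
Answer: 8388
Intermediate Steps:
S = 4
w = -72 (w = -3 - 69 = -72)
l = 8316 (l = -7*(-4*(-9))*(-74 + 41) = -252*(-33) = -7*(-1188) = 8316)
m(f, c) = -72
l - m(23, -4*(-2) + S) = 8316 - 1*(-72) = 8316 + 72 = 8388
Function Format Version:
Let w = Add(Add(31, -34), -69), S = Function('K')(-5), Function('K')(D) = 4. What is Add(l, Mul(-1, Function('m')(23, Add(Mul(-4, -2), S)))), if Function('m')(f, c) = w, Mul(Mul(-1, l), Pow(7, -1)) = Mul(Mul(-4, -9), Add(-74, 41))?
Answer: 8388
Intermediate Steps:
S = 4
w = -72 (w = Add(-3, -69) = -72)
l = 8316 (l = Mul(-7, Mul(Mul(-4, -9), Add(-74, 41))) = Mul(-7, Mul(36, -33)) = Mul(-7, -1188) = 8316)
Function('m')(f, c) = -72
Add(l, Mul(-1, Function('m')(23, Add(Mul(-4, -2), S)))) = Add(8316, Mul(-1, -72)) = Add(8316, 72) = 8388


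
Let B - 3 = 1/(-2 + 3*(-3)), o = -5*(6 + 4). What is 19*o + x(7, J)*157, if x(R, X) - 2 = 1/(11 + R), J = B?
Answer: -11291/18 ≈ -627.28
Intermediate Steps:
o = -50 (o = -5*10 = -50)
B = 32/11 (B = 3 + 1/(-2 + 3*(-3)) = 3 + 1/(-2 - 9) = 3 + 1/(-11) = 3 - 1/11 = 32/11 ≈ 2.9091)
J = 32/11 ≈ 2.9091
x(R, X) = 2 + 1/(11 + R)
19*o + x(7, J)*157 = 19*(-50) + ((23 + 2*7)/(11 + 7))*157 = -950 + ((23 + 14)/18)*157 = -950 + ((1/18)*37)*157 = -950 + (37/18)*157 = -950 + 5809/18 = -11291/18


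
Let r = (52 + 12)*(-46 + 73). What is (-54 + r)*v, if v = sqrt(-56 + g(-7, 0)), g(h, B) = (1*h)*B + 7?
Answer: 11718*I ≈ 11718.0*I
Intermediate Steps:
g(h, B) = 7 + B*h (g(h, B) = h*B + 7 = B*h + 7 = 7 + B*h)
r = 1728 (r = 64*27 = 1728)
v = 7*I (v = sqrt(-56 + (7 + 0*(-7))) = sqrt(-56 + (7 + 0)) = sqrt(-56 + 7) = sqrt(-49) = 7*I ≈ 7.0*I)
(-54 + r)*v = (-54 + 1728)*(7*I) = 1674*(7*I) = 11718*I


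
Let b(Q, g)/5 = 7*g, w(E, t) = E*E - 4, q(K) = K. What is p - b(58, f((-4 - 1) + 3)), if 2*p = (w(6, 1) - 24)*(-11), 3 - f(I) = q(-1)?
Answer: -184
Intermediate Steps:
f(I) = 4 (f(I) = 3 - 1*(-1) = 3 + 1 = 4)
w(E, t) = -4 + E**2 (w(E, t) = E**2 - 4 = -4 + E**2)
b(Q, g) = 35*g (b(Q, g) = 5*(7*g) = 35*g)
p = -44 (p = (((-4 + 6**2) - 24)*(-11))/2 = (((-4 + 36) - 24)*(-11))/2 = ((32 - 24)*(-11))/2 = (8*(-11))/2 = (1/2)*(-88) = -44)
p - b(58, f((-4 - 1) + 3)) = -44 - 35*4 = -44 - 1*140 = -44 - 140 = -184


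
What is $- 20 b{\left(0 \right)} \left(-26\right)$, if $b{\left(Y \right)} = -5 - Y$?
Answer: $-2600$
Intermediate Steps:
$- 20 b{\left(0 \right)} \left(-26\right) = - 20 \left(-5 - 0\right) \left(-26\right) = - 20 \left(-5 + 0\right) \left(-26\right) = \left(-20\right) \left(-5\right) \left(-26\right) = 100 \left(-26\right) = -2600$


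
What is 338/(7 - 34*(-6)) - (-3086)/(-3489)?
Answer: 528136/736179 ≈ 0.71740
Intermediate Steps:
338/(7 - 34*(-6)) - (-3086)/(-3489) = 338/(7 + 204) - (-3086)*(-1)/3489 = 338/211 - 1*3086/3489 = 338*(1/211) - 3086/3489 = 338/211 - 3086/3489 = 528136/736179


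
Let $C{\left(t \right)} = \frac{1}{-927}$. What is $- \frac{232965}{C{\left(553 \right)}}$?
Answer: $215958555$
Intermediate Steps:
$C{\left(t \right)} = - \frac{1}{927}$
$- \frac{232965}{C{\left(553 \right)}} = - \frac{232965}{- \frac{1}{927}} = \left(-232965\right) \left(-927\right) = 215958555$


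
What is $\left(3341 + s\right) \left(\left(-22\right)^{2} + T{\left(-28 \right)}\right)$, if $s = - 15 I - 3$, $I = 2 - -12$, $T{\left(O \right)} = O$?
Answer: $1426368$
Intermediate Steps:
$I = 14$ ($I = 2 + 12 = 14$)
$s = -213$ ($s = \left(-15\right) 14 - 3 = -210 - 3 = -213$)
$\left(3341 + s\right) \left(\left(-22\right)^{2} + T{\left(-28 \right)}\right) = \left(3341 - 213\right) \left(\left(-22\right)^{2} - 28\right) = 3128 \left(484 - 28\right) = 3128 \cdot 456 = 1426368$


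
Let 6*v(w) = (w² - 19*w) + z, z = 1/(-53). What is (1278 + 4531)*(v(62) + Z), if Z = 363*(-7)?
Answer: -1291032823/106 ≈ -1.2180e+7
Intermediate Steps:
z = -1/53 ≈ -0.018868
v(w) = -1/318 - 19*w/6 + w²/6 (v(w) = ((w² - 19*w) - 1/53)/6 = (-1/53 + w² - 19*w)/6 = -1/318 - 19*w/6 + w²/6)
Z = -2541
(1278 + 4531)*(v(62) + Z) = (1278 + 4531)*((-1/318 - 19/6*62 + (⅙)*62²) - 2541) = 5809*((-1/318 - 589/3 + (⅙)*3844) - 2541) = 5809*((-1/318 - 589/3 + 1922/3) - 2541) = 5809*(47099/106 - 2541) = 5809*(-222247/106) = -1291032823/106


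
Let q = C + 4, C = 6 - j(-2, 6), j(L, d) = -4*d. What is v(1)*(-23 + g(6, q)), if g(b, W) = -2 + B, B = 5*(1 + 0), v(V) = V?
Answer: -20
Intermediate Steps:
C = 30 (C = 6 - (-4)*6 = 6 - 1*(-24) = 6 + 24 = 30)
B = 5 (B = 5*1 = 5)
q = 34 (q = 30 + 4 = 34)
g(b, W) = 3 (g(b, W) = -2 + 5 = 3)
v(1)*(-23 + g(6, q)) = 1*(-23 + 3) = 1*(-20) = -20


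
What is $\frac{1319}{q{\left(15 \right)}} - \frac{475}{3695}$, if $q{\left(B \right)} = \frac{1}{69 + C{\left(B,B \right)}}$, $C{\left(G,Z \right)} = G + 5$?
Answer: $\frac{86751854}{739} \approx 1.1739 \cdot 10^{5}$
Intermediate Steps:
$C{\left(G,Z \right)} = 5 + G$
$q{\left(B \right)} = \frac{1}{74 + B}$ ($q{\left(B \right)} = \frac{1}{69 + \left(5 + B\right)} = \frac{1}{74 + B}$)
$\frac{1319}{q{\left(15 \right)}} - \frac{475}{3695} = \frac{1319}{\frac{1}{74 + 15}} - \frac{475}{3695} = \frac{1319}{\frac{1}{89}} - \frac{95}{739} = 1319 \frac{1}{\frac{1}{89}} - \frac{95}{739} = 1319 \cdot 89 - \frac{95}{739} = 117391 - \frac{95}{739} = \frac{86751854}{739}$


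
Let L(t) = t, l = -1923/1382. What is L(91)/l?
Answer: -125762/1923 ≈ -65.399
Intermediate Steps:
l = -1923/1382 (l = -1923*1/1382 = -1923/1382 ≈ -1.3915)
L(91)/l = 91/(-1923/1382) = 91*(-1382/1923) = -125762/1923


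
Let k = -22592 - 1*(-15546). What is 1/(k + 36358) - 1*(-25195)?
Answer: 738515841/29312 ≈ 25195.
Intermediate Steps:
k = -7046 (k = -22592 + 15546 = -7046)
1/(k + 36358) - 1*(-25195) = 1/(-7046 + 36358) - 1*(-25195) = 1/29312 + 25195 = 738515841/29312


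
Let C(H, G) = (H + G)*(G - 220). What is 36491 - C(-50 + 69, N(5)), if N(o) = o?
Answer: 41651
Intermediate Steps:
C(H, G) = (-220 + G)*(G + H) (C(H, G) = (G + H)*(-220 + G) = (-220 + G)*(G + H))
36491 - C(-50 + 69, N(5)) = 36491 - (5² - 220*5 - 220*(-50 + 69) + 5*(-50 + 69)) = 36491 - (25 - 1100 - 220*19 + 5*19) = 36491 - (25 - 1100 - 4180 + 95) = 36491 - 1*(-5160) = 36491 + 5160 = 41651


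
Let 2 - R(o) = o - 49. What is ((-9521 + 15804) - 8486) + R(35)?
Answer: -2187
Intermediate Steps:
R(o) = 51 - o (R(o) = 2 - (o - 49) = 2 - (-49 + o) = 2 + (49 - o) = 51 - o)
((-9521 + 15804) - 8486) + R(35) = ((-9521 + 15804) - 8486) + (51 - 1*35) = (6283 - 8486) + (51 - 35) = -2203 + 16 = -2187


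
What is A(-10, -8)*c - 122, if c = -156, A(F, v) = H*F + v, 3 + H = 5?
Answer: 4246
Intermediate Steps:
H = 2 (H = -3 + 5 = 2)
A(F, v) = v + 2*F (A(F, v) = 2*F + v = v + 2*F)
A(-10, -8)*c - 122 = (-8 + 2*(-10))*(-156) - 122 = (-8 - 20)*(-156) - 122 = -28*(-156) - 122 = 4368 - 122 = 4246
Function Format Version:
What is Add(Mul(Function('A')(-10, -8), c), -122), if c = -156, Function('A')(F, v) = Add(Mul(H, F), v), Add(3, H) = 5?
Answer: 4246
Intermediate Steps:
H = 2 (H = Add(-3, 5) = 2)
Function('A')(F, v) = Add(v, Mul(2, F)) (Function('A')(F, v) = Add(Mul(2, F), v) = Add(v, Mul(2, F)))
Add(Mul(Function('A')(-10, -8), c), -122) = Add(Mul(Add(-8, Mul(2, -10)), -156), -122) = Add(Mul(Add(-8, -20), -156), -122) = Add(Mul(-28, -156), -122) = Add(4368, -122) = 4246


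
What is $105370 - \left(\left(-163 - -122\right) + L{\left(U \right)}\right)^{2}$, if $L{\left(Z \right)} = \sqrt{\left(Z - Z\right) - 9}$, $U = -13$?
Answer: $103698 + 246 i \approx 1.037 \cdot 10^{5} + 246.0 i$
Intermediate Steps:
$L{\left(Z \right)} = 3 i$ ($L{\left(Z \right)} = \sqrt{0 - 9} = \sqrt{-9} = 3 i$)
$105370 - \left(\left(-163 - -122\right) + L{\left(U \right)}\right)^{2} = 105370 - \left(\left(-163 - -122\right) + 3 i\right)^{2} = 105370 - \left(\left(-163 + 122\right) + 3 i\right)^{2} = 105370 - \left(-41 + 3 i\right)^{2}$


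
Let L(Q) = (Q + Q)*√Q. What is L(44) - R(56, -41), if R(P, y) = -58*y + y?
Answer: -2337 + 176*√11 ≈ -1753.3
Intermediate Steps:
R(P, y) = -57*y
L(Q) = 2*Q^(3/2) (L(Q) = (2*Q)*√Q = 2*Q^(3/2))
L(44) - R(56, -41) = 2*44^(3/2) - (-57)*(-41) = 2*(88*√11) - 1*2337 = 176*√11 - 2337 = -2337 + 176*√11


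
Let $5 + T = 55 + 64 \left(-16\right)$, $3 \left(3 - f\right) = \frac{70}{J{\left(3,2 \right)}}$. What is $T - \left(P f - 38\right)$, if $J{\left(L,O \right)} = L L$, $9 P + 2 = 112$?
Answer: $- \frac{228658}{243} \approx -940.98$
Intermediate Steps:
$P = \frac{110}{9}$ ($P = - \frac{2}{9} + \frac{1}{9} \cdot 112 = - \frac{2}{9} + \frac{112}{9} = \frac{110}{9} \approx 12.222$)
$J{\left(L,O \right)} = L^{2}$
$f = \frac{11}{27}$ ($f = 3 - \frac{70 \frac{1}{3^{2}}}{3} = 3 - \frac{70 \cdot \frac{1}{9}}{3} = 3 - \frac{70}{27} = \frac{11}{27} \approx 0.40741$)
$T = -974$ ($T = -5 + \left(55 + 64 \left(-16\right)\right) = -5 + \left(55 - 1024\right) = -5 - 969 = -974$)
$T - \left(P f - 38\right) = -974 - \left(\frac{110}{9} \cdot \frac{11}{27} - 38\right) = -974 - \left(\frac{1210}{243} - 38\right) = -974 - - \frac{8024}{243} = -974 + \frac{8024}{243} = - \frac{228658}{243}$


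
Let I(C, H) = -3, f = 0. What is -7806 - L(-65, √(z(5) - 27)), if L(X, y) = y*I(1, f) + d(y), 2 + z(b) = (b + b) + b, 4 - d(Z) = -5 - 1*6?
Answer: -7821 + 3*I*√14 ≈ -7821.0 + 11.225*I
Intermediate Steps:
d(Z) = 15 (d(Z) = 4 - (-5 - 1*6) = 4 - (-5 - 6) = 4 - 1*(-11) = 4 + 11 = 15)
z(b) = -2 + 3*b (z(b) = -2 + ((b + b) + b) = -2 + (2*b + b) = -2 + 3*b)
L(X, y) = 15 - 3*y (L(X, y) = y*(-3) + 15 = -3*y + 15 = 15 - 3*y)
-7806 - L(-65, √(z(5) - 27)) = -7806 - (15 - 3*√((-2 + 3*5) - 27)) = -7806 - (15 - 3*√((-2 + 15) - 27)) = -7806 - (15 - 3*√(13 - 27)) = -7806 - (15 - 3*I*√14) = -7806 + (-15 + 3*I*√14) = -7821 + 3*I*√14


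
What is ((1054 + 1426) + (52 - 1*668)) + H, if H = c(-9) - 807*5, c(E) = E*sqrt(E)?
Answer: -2171 - 27*I ≈ -2171.0 - 27.0*I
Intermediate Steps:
c(E) = E**(3/2)
H = -4035 - 27*I (H = (-9)**(3/2) - 807*5 = -27*I - 1*4035 = -27*I - 4035 = -4035 - 27*I ≈ -4035.0 - 27.0*I)
((1054 + 1426) + (52 - 1*668)) + H = ((1054 + 1426) + (52 - 1*668)) + (-4035 - 27*I) = (2480 + (52 - 668)) + (-4035 - 27*I) = (2480 - 616) + (-4035 - 27*I) = 1864 + (-4035 - 27*I) = -2171 - 27*I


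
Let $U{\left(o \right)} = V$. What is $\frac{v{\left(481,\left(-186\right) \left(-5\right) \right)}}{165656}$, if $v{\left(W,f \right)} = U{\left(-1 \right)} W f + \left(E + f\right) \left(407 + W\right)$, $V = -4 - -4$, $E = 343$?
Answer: $\frac{141303}{20707} \approx 6.8239$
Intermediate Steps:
$V = 0$ ($V = -4 + 4 = 0$)
$U{\left(o \right)} = 0$
$v{\left(W,f \right)} = \left(343 + f\right) \left(407 + W\right)$ ($v{\left(W,f \right)} = 0 W f + \left(343 + f\right) \left(407 + W\right) = 0 f + \left(343 + f\right) \left(407 + W\right) = 0 + \left(343 + f\right) \left(407 + W\right) = \left(343 + f\right) \left(407 + W\right)$)
$\frac{v{\left(481,\left(-186\right) \left(-5\right) \right)}}{165656} = \frac{139601 + 343 \cdot 481 + 407 \left(\left(-186\right) \left(-5\right)\right) + 481 \left(\left(-186\right) \left(-5\right)\right)}{165656} = \left(139601 + 164983 + 407 \cdot 930 + 481 \cdot 930\right) \frac{1}{165656} = \left(139601 + 164983 + 378510 + 447330\right) \frac{1}{165656} = 1130424 \cdot \frac{1}{165656} = \frac{141303}{20707}$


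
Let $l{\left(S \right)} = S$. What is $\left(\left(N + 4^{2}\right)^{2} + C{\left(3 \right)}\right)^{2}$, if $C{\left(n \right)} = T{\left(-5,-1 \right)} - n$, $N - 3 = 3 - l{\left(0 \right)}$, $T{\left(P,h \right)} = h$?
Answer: $230400$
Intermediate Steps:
$N = 6$ ($N = 3 + \left(3 - 0\right) = 3 + \left(3 + 0\right) = 3 + 3 = 6$)
$C{\left(n \right)} = -1 - n$
$\left(\left(N + 4^{2}\right)^{2} + C{\left(3 \right)}\right)^{2} = \left(\left(6 + 4^{2}\right)^{2} - 4\right)^{2} = \left(\left(6 + 16\right)^{2} - 4\right)^{2} = \left(22^{2} - 4\right)^{2} = \left(484 - 4\right)^{2} = 480^{2} = 230400$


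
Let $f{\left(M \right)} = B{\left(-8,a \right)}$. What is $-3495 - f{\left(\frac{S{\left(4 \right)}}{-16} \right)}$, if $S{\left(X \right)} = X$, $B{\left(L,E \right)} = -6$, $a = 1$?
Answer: $-3489$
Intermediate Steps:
$f{\left(M \right)} = -6$
$-3495 - f{\left(\frac{S{\left(4 \right)}}{-16} \right)} = -3495 - -6 = -3495 + 6 = -3489$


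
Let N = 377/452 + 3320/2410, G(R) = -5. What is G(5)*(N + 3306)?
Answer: -1801850565/108932 ≈ -16541.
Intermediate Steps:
N = 240921/108932 (N = 377*(1/452) + 3320*(1/2410) = 377/452 + 332/241 = 240921/108932 ≈ 2.2117)
G(5)*(N + 3306) = -5*(240921/108932 + 3306) = -5*360370113/108932 = -1801850565/108932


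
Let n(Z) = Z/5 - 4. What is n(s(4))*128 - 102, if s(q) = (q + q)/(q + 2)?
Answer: -8698/15 ≈ -579.87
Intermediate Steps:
s(q) = 2*q/(2 + q) (s(q) = (2*q)/(2 + q) = 2*q/(2 + q))
n(Z) = -4 + Z/5 (n(Z) = Z/5 - 4 = -4 + Z/5)
n(s(4))*128 - 102 = (-4 + (2*4/(2 + 4))/5)*128 - 102 = (-4 + (2*4/6)/5)*128 - 102 = (-4 + (2*4*(1/6))/5)*128 - 102 = (-4 + (1/5)*(4/3))*128 - 102 = (-4 + 4/15)*128 - 102 = -56/15*128 - 102 = -7168/15 - 102 = -8698/15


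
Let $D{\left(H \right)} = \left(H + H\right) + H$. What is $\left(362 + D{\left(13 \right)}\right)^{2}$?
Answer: $160801$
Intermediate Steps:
$D{\left(H \right)} = 3 H$ ($D{\left(H \right)} = 2 H + H = 3 H$)
$\left(362 + D{\left(13 \right)}\right)^{2} = \left(362 + 3 \cdot 13\right)^{2} = \left(362 + 39\right)^{2} = 401^{2} = 160801$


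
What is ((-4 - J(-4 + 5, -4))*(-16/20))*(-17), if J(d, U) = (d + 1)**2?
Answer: -544/5 ≈ -108.80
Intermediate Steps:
J(d, U) = (1 + d)**2
((-4 - J(-4 + 5, -4))*(-16/20))*(-17) = ((-4 - (1 + (-4 + 5))**2)*(-16/20))*(-17) = ((-4 - (1 + 1)**2)*(-16*1/20))*(-17) = ((-4 - 1*2**2)*(-4/5))*(-17) = ((-4 - 1*4)*(-4/5))*(-17) = ((-4 - 4)*(-4/5))*(-17) = -8*(-4/5)*(-17) = (32/5)*(-17) = -544/5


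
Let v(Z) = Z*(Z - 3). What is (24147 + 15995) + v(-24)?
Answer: 40790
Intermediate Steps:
v(Z) = Z*(-3 + Z)
(24147 + 15995) + v(-24) = (24147 + 15995) - 24*(-3 - 24) = 40142 - 24*(-27) = 40142 + 648 = 40790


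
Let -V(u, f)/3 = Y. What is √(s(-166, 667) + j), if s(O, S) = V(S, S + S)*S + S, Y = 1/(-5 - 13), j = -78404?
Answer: I*√2794530/6 ≈ 278.61*I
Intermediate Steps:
Y = -1/18 (Y = 1/(-18) = -1/18 ≈ -0.055556)
V(u, f) = ⅙ (V(u, f) = -3*(-1/18) = ⅙)
s(O, S) = 7*S/6 (s(O, S) = S/6 + S = 7*S/6)
√(s(-166, 667) + j) = √((7/6)*667 - 78404) = √(4669/6 - 78404) = √(-465755/6) = I*√2794530/6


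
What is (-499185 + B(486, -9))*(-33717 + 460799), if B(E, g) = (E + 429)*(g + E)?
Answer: -26790853860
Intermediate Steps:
B(E, g) = (429 + E)*(E + g)
(-499185 + B(486, -9))*(-33717 + 460799) = (-499185 + (486**2 + 429*486 + 429*(-9) + 486*(-9)))*(-33717 + 460799) = (-499185 + (236196 + 208494 - 3861 - 4374))*427082 = (-499185 + 436455)*427082 = -62730*427082 = -26790853860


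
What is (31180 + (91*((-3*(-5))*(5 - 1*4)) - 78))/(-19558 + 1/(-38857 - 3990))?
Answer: -1391113549/838001627 ≈ -1.6600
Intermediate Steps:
(31180 + (91*((-3*(-5))*(5 - 1*4)) - 78))/(-19558 + 1/(-38857 - 3990)) = (31180 + (91*(15*(5 - 4)) - 78))/(-19558 + 1/(-42847)) = (31180 + (91*(15*1) - 78))/(-19558 - 1/42847) = (31180 + (91*15 - 78))/(-838001627/42847) = (31180 + (1365 - 78))*(-42847/838001627) = (31180 + 1287)*(-42847/838001627) = 32467*(-42847/838001627) = -1391113549/838001627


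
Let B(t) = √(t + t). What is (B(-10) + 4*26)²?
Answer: 10796 + 416*I*√5 ≈ 10796.0 + 930.2*I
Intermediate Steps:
B(t) = √2*√t (B(t) = √(2*t) = √2*√t)
(B(-10) + 4*26)² = (√2*√(-10) + 4*26)² = (√2*(I*√10) + 104)² = (2*I*√5 + 104)² = (104 + 2*I*√5)²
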